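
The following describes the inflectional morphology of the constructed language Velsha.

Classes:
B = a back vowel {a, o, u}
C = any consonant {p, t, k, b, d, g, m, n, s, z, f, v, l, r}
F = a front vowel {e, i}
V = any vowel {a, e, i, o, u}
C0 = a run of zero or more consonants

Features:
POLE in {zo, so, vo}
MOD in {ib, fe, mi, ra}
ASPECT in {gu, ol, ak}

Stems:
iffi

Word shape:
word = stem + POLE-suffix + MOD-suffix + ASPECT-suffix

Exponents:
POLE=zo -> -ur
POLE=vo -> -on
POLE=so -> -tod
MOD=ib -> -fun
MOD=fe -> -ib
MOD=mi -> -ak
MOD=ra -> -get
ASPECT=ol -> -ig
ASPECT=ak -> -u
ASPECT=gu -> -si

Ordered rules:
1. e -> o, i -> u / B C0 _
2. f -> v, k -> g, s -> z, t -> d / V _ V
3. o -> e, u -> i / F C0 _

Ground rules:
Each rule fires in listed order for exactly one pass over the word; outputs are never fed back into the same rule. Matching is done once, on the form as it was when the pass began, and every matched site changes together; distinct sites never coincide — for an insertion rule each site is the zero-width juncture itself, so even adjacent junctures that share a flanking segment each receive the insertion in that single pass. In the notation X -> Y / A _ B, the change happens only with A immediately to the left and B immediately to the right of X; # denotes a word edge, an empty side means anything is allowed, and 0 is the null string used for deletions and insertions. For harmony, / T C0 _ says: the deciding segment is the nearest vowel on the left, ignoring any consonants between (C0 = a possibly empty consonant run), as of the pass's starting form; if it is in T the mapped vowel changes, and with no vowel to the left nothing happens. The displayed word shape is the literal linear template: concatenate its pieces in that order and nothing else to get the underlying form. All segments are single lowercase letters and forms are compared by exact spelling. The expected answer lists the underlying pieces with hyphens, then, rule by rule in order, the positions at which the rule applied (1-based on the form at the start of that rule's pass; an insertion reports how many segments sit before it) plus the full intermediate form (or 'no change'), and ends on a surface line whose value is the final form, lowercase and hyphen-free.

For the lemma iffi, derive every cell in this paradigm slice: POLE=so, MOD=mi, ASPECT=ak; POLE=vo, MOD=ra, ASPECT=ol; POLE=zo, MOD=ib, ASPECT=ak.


cell POLE=so, MOD=mi, ASPECT=ak:
underlying: iffi-tod-ak-u
1. e -> o, i -> u / B C0 _: no change
2. f -> v, k -> g, s -> z, t -> d / V _ V: fires at position(s) 5, 9: iffidodagu
3. o -> e, u -> i / F C0 _: fires at position(s) 6: iffidedagu
surface: iffidedagu

cell POLE=vo, MOD=ra, ASPECT=ol:
underlying: iffi-on-get-ig
1. e -> o, i -> u / B C0 _: fires at position(s) 8: iffiongotig
2. f -> v, k -> g, s -> z, t -> d / V _ V: fires at position(s) 9: iffiongodig
3. o -> e, u -> i / F C0 _: fires at position(s) 5: iffiengodig
surface: iffiengodig

cell POLE=zo, MOD=ib, ASPECT=ak:
underlying: iffi-ur-fun-u
1. e -> o, i -> u / B C0 _: no change
2. f -> v, k -> g, s -> z, t -> d / V _ V: no change
3. o -> e, u -> i / F C0 _: fires at position(s) 5: iffiirfunu
surface: iffiirfunu


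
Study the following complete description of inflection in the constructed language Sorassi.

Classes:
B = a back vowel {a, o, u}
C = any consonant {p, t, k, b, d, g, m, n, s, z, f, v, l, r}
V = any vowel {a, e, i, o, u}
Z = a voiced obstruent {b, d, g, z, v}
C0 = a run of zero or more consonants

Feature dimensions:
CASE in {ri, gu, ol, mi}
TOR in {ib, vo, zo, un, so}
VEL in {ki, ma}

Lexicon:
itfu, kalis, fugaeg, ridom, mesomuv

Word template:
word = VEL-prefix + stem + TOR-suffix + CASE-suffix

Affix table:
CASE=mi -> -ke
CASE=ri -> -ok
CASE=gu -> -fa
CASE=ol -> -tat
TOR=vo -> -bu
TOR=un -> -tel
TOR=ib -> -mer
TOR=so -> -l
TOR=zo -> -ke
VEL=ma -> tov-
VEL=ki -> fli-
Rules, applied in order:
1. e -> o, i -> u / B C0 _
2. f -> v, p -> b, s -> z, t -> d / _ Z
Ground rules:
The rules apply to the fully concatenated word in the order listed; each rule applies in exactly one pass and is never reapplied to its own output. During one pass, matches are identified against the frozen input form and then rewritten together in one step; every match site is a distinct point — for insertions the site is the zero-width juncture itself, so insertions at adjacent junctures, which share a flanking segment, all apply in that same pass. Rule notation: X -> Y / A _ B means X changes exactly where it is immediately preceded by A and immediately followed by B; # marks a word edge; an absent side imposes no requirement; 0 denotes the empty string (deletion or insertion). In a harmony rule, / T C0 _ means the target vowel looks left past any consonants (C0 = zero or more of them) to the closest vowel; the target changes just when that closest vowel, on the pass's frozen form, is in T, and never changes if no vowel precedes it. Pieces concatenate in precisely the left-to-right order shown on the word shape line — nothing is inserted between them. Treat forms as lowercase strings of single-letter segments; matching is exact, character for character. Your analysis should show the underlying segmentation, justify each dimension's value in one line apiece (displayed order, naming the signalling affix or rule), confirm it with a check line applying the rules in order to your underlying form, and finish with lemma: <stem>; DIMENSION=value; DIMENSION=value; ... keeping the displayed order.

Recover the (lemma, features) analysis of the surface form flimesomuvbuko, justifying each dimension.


underlying: fli-mesomuv-bu-ke
CASE=mi - signalled by the affix -ke
TOR=vo - signalled by the affix -bu
VEL=ki - signalled by the affix fli-
check: flimesomuvbuke -> flimesomuvbuko -> flimesomuvbuko
lemma: mesomuv; CASE=mi; TOR=vo; VEL=ki


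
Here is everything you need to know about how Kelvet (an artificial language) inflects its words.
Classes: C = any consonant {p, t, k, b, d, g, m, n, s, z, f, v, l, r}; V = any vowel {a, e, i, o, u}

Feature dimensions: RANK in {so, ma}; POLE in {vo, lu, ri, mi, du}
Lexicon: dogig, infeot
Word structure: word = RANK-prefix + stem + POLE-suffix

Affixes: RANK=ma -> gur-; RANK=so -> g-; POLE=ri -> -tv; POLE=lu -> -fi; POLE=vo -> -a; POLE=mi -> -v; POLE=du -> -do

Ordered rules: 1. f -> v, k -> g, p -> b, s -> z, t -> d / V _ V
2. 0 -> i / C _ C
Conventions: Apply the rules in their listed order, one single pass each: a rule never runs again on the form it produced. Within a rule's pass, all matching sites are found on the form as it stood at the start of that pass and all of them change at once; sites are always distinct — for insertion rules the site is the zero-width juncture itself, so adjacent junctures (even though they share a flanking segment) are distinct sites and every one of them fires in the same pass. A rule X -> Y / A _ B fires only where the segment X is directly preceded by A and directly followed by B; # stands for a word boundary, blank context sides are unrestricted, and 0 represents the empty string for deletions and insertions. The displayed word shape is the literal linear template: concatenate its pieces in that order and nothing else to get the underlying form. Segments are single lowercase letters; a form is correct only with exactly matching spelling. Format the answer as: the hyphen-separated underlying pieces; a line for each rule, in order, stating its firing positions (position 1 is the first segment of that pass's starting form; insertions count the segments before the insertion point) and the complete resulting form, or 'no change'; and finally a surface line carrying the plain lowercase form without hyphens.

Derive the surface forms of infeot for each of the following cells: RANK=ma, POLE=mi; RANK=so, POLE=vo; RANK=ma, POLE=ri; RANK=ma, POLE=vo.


cell RANK=ma, POLE=mi:
underlying: gur-infeot-v
1. f -> v, k -> g, p -> b, s -> z, t -> d / V _ V: no change
2. 0 -> i / C _ C: inserts after position(s) 5, 9: gurinifeotiv
surface: gurinifeotiv

cell RANK=so, POLE=vo:
underlying: g-infeot-a
1. f -> v, k -> g, p -> b, s -> z, t -> d / V _ V: fires at position(s) 7: ginfeoda
2. 0 -> i / C _ C: inserts after position(s) 3: ginifeoda
surface: ginifeoda

cell RANK=ma, POLE=ri:
underlying: gur-infeot-tv
1. f -> v, k -> g, p -> b, s -> z, t -> d / V _ V: no change
2. 0 -> i / C _ C: inserts after position(s) 5, 9, 10: gurinifeotitiv
surface: gurinifeotitiv

cell RANK=ma, POLE=vo:
underlying: gur-infeot-a
1. f -> v, k -> g, p -> b, s -> z, t -> d / V _ V: fires at position(s) 9: gurinfeoda
2. 0 -> i / C _ C: inserts after position(s) 5: gurinifeoda
surface: gurinifeoda


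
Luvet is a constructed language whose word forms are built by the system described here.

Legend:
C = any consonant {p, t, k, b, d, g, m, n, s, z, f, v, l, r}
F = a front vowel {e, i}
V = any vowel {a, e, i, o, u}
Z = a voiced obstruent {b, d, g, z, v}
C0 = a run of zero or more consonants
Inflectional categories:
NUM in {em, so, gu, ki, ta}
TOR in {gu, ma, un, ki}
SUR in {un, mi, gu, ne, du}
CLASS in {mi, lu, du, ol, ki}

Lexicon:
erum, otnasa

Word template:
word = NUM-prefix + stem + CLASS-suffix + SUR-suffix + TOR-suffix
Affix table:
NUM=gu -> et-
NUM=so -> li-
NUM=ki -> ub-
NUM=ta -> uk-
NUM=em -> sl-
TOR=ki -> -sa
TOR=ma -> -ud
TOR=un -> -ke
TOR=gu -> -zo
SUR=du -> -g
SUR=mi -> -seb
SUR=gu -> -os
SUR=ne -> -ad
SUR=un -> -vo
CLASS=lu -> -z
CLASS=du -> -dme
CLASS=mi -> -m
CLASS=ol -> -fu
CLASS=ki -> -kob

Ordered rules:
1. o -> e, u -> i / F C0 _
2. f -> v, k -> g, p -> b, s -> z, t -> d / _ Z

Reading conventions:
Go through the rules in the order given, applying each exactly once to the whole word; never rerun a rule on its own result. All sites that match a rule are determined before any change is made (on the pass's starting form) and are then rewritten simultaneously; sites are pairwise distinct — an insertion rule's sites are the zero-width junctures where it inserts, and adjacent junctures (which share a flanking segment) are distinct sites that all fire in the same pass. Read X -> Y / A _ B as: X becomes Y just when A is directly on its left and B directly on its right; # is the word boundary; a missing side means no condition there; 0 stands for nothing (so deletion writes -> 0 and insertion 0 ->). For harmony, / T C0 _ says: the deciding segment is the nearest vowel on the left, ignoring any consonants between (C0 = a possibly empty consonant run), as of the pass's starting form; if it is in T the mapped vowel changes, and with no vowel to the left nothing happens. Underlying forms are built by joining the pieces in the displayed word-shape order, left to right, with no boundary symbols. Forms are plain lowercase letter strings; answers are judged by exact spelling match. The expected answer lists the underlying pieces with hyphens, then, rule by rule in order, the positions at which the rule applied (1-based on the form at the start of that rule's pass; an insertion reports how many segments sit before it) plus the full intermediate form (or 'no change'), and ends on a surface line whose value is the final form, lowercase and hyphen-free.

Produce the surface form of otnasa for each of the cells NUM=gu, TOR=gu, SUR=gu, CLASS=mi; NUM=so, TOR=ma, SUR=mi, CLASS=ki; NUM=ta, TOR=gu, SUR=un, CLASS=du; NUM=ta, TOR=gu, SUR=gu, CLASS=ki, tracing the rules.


cell NUM=gu, TOR=gu, SUR=gu, CLASS=mi:
underlying: et-otnasa-m-os-zo
1. o -> e, u -> i / F C0 _: fires at position(s) 3: etetnasamoszo
2. f -> v, k -> g, p -> b, s -> z, t -> d / _ Z: fires at position(s) 11: etetnasamozzo
surface: etetnasamozzo

cell NUM=so, TOR=ma, SUR=mi, CLASS=ki:
underlying: li-otnasa-kob-seb-ud
1. o -> e, u -> i / F C0 _: fires at position(s) 3, 15: lietnasakobsebid
2. f -> v, k -> g, p -> b, s -> z, t -> d / _ Z: no change
surface: lietnasakobsebid

cell NUM=ta, TOR=gu, SUR=un, CLASS=du:
underlying: uk-otnasa-dme-vo-zo
1. o -> e, u -> i / F C0 _: fires at position(s) 13: ukotnasadmevezo
2. f -> v, k -> g, p -> b, s -> z, t -> d / _ Z: no change
surface: ukotnasadmevezo

cell NUM=ta, TOR=gu, SUR=gu, CLASS=ki:
underlying: uk-otnasa-kob-os-zo
1. o -> e, u -> i / F C0 _: no change
2. f -> v, k -> g, p -> b, s -> z, t -> d / _ Z: fires at position(s) 13: ukotnasakobozzo
surface: ukotnasakobozzo


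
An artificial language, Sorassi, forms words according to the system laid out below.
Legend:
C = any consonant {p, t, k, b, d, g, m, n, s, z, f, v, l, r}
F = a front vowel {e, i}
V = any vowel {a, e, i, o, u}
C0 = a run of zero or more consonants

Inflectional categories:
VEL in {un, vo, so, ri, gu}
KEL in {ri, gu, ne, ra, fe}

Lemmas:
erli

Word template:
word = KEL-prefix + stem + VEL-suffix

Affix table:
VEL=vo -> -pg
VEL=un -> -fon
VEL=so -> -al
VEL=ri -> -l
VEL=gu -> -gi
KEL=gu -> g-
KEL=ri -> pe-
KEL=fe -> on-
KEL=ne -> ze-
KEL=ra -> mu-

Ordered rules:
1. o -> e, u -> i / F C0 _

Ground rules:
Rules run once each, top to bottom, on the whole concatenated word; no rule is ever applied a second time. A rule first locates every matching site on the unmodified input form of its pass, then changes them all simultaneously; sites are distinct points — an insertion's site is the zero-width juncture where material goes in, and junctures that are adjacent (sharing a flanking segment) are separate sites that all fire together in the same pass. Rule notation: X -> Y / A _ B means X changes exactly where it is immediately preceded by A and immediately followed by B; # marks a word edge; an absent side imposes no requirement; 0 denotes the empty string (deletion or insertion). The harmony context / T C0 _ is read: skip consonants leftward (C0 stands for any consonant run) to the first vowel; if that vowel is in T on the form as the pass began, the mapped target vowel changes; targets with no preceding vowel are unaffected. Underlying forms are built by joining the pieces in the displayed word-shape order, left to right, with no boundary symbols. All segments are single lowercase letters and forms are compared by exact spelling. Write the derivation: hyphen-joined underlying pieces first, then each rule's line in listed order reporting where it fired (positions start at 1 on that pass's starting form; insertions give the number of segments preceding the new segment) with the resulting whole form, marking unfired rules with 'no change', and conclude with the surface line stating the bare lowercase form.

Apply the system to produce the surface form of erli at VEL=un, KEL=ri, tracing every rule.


underlying: pe-erli-fon
1. o -> e, u -> i / F C0 _: fires at position(s) 8: peerlifen
surface: peerlifen


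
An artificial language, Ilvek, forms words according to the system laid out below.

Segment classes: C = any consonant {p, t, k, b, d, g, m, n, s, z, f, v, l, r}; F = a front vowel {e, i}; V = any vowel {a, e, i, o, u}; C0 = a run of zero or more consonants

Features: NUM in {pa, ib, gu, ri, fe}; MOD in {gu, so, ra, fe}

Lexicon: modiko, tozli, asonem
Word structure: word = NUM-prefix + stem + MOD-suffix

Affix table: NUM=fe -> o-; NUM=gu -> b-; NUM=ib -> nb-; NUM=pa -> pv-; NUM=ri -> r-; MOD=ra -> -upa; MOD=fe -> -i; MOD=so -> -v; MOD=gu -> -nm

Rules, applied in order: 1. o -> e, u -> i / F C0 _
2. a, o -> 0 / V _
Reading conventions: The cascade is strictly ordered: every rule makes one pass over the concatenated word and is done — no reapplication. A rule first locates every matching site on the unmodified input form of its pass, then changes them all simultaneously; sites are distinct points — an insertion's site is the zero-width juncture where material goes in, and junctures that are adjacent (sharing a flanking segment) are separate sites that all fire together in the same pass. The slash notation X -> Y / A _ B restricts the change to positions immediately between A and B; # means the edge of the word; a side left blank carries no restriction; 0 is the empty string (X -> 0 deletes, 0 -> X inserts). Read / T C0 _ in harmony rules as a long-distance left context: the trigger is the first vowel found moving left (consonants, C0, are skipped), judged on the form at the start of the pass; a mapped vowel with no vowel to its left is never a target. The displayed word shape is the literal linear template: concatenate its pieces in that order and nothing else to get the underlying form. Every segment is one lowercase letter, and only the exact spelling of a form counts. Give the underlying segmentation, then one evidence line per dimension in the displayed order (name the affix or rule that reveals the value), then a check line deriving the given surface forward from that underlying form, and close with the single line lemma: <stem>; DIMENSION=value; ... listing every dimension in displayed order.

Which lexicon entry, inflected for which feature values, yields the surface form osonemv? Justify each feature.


underlying: o-asonem-v
NUM=fe - signalled by the affix o-
MOD=so - signalled by the affix -v
check: oasonemv -> oasonemv -> osonemv
lemma: asonem; NUM=fe; MOD=so


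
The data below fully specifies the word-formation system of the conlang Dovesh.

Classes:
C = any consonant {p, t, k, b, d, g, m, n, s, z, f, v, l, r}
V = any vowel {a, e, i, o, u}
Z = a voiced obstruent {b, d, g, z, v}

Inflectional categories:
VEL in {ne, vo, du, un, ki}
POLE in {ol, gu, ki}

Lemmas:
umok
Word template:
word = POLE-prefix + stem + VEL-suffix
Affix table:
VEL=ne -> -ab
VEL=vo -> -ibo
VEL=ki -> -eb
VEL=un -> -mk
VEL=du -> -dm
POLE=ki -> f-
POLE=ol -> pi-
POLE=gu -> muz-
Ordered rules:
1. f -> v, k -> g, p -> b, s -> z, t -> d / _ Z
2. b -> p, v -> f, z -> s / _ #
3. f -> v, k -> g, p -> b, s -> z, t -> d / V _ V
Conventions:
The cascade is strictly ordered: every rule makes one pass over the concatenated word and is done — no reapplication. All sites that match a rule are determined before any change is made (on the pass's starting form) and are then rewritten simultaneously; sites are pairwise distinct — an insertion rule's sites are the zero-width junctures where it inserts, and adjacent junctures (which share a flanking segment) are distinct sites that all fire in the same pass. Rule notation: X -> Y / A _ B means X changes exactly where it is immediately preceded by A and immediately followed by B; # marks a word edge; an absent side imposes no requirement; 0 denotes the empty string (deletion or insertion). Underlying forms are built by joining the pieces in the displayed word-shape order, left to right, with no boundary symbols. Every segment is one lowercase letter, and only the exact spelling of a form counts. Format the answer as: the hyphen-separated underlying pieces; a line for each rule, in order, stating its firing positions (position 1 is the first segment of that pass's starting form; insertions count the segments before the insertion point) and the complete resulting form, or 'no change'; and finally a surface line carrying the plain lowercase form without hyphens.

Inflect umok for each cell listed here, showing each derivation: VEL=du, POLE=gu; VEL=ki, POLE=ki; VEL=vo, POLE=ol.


cell VEL=du, POLE=gu:
underlying: muz-umok-dm
1. f -> v, k -> g, p -> b, s -> z, t -> d / _ Z: fires at position(s) 7: muzumogdm
2. b -> p, v -> f, z -> s / _ #: no change
3. f -> v, k -> g, p -> b, s -> z, t -> d / V _ V: no change
surface: muzumogdm

cell VEL=ki, POLE=ki:
underlying: f-umok-eb
1. f -> v, k -> g, p -> b, s -> z, t -> d / _ Z: no change
2. b -> p, v -> f, z -> s / _ #: fires at position(s) 7: fumokep
3. f -> v, k -> g, p -> b, s -> z, t -> d / V _ V: fires at position(s) 5: fumogep
surface: fumogep

cell VEL=vo, POLE=ol:
underlying: pi-umok-ibo
1. f -> v, k -> g, p -> b, s -> z, t -> d / _ Z: no change
2. b -> p, v -> f, z -> s / _ #: no change
3. f -> v, k -> g, p -> b, s -> z, t -> d / V _ V: fires at position(s) 6: piumogibo
surface: piumogibo


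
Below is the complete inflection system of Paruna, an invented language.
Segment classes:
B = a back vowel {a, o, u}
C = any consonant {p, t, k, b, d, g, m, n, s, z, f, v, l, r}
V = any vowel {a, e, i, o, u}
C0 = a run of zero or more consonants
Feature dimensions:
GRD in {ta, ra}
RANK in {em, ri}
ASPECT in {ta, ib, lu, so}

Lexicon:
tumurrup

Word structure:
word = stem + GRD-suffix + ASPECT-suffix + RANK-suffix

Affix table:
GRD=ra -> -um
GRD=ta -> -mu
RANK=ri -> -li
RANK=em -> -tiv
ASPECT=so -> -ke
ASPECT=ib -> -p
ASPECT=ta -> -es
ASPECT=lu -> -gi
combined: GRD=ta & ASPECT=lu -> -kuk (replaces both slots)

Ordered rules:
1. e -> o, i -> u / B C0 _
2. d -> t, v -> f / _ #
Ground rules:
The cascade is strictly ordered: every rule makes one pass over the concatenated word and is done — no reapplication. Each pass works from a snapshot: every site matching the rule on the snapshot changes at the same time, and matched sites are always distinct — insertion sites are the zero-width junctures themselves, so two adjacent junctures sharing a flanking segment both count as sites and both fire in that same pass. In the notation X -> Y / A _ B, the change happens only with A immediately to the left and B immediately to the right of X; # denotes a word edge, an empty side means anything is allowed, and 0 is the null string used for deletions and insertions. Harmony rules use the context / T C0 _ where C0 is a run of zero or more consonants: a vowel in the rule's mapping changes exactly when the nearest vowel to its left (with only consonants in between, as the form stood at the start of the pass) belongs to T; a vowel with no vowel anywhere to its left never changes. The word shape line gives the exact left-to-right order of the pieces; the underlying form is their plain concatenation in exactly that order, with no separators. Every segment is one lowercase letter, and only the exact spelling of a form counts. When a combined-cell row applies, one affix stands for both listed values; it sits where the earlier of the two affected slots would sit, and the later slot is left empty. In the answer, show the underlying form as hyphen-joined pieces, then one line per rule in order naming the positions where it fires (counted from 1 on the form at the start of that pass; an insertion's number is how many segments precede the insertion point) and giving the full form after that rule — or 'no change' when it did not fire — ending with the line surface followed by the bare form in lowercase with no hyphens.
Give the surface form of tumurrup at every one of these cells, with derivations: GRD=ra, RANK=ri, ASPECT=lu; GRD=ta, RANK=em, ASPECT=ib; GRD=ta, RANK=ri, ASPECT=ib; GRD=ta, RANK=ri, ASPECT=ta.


cell GRD=ra, RANK=ri, ASPECT=lu:
underlying: tumurrup-um-gi-li
1. e -> o, i -> u / B C0 _: fires at position(s) 12: tumurrupumguli
2. d -> t, v -> f / _ #: no change
surface: tumurrupumguli

cell GRD=ta, RANK=em, ASPECT=ib:
underlying: tumurrup-mu-p-tiv
1. e -> o, i -> u / B C0 _: fires at position(s) 13: tumurrupmuptuv
2. d -> t, v -> f / _ #: fires at position(s) 14: tumurrupmuptuf
surface: tumurrupmuptuf

cell GRD=ta, RANK=ri, ASPECT=ib:
underlying: tumurrup-mu-p-li
1. e -> o, i -> u / B C0 _: fires at position(s) 13: tumurrupmuplu
2. d -> t, v -> f / _ #: no change
surface: tumurrupmuplu

cell GRD=ta, RANK=ri, ASPECT=ta:
underlying: tumurrup-mu-es-li
1. e -> o, i -> u / B C0 _: fires at position(s) 11: tumurrupmuosli
2. d -> t, v -> f / _ #: no change
surface: tumurrupmuosli


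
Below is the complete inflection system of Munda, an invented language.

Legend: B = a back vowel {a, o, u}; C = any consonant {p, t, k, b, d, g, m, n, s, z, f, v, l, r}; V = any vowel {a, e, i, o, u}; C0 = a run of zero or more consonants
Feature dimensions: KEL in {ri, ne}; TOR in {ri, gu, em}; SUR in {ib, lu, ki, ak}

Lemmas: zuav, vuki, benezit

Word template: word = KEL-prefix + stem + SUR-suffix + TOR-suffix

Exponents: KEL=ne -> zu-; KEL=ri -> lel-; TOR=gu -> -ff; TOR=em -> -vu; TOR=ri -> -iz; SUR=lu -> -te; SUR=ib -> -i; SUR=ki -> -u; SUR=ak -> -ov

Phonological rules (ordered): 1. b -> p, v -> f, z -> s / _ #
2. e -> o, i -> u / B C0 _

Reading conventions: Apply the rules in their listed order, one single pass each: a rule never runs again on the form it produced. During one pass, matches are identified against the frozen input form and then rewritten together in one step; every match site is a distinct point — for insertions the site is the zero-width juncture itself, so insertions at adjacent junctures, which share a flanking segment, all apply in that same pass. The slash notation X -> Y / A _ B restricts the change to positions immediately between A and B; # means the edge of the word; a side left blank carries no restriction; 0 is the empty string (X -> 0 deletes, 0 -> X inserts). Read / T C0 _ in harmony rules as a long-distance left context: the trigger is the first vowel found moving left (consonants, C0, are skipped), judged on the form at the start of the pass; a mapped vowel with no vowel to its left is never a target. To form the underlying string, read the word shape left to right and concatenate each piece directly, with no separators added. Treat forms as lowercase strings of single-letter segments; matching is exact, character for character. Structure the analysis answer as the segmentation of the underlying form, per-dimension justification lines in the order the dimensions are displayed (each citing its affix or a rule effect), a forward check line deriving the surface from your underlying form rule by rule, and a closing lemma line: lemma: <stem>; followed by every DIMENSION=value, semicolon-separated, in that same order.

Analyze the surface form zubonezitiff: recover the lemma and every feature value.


underlying: zu-benezit-i-ff
KEL=ne - signalled by the affix zu-
TOR=gu - signalled by the affix -ff
SUR=ib - signalled by the affix -i
check: zubenezitiff -> zubenezitiff -> zubonezitiff
lemma: benezit; KEL=ne; TOR=gu; SUR=ib


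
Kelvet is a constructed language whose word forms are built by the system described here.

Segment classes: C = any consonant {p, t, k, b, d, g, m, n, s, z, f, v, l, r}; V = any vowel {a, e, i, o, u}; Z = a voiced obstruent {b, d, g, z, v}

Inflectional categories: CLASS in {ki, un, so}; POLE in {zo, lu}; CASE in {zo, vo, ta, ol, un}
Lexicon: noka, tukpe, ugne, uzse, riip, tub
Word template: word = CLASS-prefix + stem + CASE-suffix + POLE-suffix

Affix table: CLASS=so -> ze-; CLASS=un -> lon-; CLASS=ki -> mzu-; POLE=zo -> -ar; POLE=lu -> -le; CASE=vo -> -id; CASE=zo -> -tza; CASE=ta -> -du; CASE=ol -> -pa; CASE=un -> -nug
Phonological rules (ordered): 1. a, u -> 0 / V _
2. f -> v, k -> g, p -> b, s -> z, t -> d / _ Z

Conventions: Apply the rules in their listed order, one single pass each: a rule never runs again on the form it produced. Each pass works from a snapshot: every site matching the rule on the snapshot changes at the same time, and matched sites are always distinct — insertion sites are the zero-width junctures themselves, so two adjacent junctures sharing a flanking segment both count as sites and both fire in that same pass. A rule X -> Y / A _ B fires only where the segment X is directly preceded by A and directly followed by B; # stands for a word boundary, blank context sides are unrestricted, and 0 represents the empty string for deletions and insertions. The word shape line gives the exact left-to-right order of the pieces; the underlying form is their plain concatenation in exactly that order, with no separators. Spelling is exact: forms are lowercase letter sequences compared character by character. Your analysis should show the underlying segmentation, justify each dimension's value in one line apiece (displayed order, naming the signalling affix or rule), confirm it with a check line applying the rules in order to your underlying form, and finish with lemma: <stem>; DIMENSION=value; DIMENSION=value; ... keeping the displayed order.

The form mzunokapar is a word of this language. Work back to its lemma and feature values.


underlying: mzu-noka-pa-ar
CLASS=ki - signalled by the affix mzu-
POLE=zo - signalled by the affix -ar
CASE=ol - signalled by the affix -pa
check: mzunokapaar -> mzunokapar -> mzunokapar
lemma: noka; CLASS=ki; POLE=zo; CASE=ol


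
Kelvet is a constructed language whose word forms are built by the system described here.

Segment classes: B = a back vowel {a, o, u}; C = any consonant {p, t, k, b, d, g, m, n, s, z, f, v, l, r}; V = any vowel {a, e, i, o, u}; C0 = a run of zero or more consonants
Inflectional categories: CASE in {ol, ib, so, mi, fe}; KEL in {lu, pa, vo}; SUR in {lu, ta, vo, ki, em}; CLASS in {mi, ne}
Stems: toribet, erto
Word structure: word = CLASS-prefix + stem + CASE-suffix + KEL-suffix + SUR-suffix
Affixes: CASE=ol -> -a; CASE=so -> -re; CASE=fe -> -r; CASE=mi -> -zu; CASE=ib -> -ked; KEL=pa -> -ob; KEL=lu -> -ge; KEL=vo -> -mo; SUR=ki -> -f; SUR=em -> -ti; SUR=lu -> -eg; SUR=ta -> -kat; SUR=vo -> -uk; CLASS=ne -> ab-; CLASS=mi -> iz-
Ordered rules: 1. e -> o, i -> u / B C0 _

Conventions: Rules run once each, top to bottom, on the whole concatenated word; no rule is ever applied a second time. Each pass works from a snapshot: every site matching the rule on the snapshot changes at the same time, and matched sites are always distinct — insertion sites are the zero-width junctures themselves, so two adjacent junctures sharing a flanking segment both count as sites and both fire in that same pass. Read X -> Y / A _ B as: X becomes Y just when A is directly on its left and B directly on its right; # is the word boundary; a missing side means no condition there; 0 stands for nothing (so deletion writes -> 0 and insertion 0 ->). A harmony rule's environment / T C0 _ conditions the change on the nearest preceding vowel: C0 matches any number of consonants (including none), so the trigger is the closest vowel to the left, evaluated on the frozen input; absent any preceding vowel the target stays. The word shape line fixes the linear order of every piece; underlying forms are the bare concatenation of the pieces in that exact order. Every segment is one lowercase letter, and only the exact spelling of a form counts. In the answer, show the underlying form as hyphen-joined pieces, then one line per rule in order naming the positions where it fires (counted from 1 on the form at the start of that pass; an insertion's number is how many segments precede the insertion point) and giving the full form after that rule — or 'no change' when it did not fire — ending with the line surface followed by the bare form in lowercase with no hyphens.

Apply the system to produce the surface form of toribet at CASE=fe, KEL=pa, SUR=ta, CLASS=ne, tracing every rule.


underlying: ab-toribet-r-ob-kat
1. e -> o, i -> u / B C0 _: fires at position(s) 6: abtorubetrobkat
surface: abtorubetrobkat


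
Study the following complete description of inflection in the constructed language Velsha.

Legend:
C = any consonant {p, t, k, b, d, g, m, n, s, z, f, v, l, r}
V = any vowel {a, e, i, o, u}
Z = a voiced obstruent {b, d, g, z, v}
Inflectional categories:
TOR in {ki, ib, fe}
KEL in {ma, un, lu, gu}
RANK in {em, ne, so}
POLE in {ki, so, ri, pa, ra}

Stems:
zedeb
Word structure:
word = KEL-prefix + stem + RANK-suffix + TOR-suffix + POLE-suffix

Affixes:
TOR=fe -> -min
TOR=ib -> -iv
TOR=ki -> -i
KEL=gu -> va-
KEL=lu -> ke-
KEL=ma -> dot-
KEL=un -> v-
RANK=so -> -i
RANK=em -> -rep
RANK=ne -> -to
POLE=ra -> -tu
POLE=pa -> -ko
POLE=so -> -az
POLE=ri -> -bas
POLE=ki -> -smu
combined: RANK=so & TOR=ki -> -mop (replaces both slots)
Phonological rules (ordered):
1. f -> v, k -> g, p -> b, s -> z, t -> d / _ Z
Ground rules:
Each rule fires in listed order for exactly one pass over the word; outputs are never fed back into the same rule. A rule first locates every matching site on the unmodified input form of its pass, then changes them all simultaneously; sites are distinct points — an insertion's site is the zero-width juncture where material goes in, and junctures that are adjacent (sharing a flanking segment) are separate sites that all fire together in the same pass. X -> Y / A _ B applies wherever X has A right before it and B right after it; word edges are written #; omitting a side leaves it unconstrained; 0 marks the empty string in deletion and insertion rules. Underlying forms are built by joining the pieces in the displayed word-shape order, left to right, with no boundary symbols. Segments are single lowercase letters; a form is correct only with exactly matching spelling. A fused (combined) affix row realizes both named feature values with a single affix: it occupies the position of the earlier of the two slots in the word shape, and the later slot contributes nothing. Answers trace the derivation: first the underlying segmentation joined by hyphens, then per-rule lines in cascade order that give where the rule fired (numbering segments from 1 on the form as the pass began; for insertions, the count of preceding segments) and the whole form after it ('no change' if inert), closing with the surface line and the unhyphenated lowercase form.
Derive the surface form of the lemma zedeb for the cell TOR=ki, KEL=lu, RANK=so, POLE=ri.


underlying: ke-zedeb-mop-bas
1. f -> v, k -> g, p -> b, s -> z, t -> d / _ Z: fires at position(s) 10: kezedebmobbas
surface: kezedebmobbas


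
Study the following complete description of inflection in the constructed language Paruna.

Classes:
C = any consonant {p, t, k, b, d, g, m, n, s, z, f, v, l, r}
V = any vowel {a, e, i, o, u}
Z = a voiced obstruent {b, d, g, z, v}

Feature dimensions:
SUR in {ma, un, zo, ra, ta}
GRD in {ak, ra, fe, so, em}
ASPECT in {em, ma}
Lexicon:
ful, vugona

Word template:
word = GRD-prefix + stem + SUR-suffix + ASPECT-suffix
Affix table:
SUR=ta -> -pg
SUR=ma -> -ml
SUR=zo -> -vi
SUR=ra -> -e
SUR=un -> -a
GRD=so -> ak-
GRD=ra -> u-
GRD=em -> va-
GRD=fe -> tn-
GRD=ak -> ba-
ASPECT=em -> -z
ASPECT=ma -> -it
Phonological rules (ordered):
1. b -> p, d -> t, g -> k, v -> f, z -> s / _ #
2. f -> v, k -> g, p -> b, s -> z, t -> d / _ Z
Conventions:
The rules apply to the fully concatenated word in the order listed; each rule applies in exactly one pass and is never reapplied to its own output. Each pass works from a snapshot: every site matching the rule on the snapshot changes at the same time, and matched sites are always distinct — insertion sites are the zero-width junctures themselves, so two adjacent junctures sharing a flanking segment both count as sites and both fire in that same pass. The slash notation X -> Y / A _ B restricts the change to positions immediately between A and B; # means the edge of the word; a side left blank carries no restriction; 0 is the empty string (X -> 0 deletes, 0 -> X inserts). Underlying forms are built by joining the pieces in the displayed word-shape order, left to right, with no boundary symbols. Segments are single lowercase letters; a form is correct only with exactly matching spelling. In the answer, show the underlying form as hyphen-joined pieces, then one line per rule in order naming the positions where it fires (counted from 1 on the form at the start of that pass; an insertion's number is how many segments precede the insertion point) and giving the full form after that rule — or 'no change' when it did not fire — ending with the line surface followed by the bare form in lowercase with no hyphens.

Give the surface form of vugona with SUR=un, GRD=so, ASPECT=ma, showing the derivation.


underlying: ak-vugona-a-it
1. b -> p, d -> t, g -> k, v -> f, z -> s / _ #: no change
2. f -> v, k -> g, p -> b, s -> z, t -> d / _ Z: fires at position(s) 2: agvugonaait
surface: agvugonaait


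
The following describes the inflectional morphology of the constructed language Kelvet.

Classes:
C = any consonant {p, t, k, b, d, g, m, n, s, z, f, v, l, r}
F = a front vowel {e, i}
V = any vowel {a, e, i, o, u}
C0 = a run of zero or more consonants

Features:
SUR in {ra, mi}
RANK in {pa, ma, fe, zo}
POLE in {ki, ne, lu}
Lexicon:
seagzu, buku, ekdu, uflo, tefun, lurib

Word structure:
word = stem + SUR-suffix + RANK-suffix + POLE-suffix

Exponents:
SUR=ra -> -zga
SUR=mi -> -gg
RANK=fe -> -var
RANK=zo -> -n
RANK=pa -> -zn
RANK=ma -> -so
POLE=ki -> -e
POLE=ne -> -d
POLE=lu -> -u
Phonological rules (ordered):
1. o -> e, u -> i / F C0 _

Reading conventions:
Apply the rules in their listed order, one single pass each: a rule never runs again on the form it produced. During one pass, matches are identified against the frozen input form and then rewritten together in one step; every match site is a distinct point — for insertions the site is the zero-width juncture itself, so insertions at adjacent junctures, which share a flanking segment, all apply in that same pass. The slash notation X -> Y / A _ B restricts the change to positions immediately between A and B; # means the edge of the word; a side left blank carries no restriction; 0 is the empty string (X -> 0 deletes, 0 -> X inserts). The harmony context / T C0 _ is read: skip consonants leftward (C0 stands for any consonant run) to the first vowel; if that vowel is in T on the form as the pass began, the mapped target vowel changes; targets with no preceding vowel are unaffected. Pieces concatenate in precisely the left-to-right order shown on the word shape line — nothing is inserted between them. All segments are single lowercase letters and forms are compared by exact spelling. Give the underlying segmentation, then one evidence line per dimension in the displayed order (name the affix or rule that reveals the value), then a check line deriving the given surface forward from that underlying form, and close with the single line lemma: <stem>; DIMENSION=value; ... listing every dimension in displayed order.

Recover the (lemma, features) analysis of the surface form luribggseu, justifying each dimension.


underlying: lurib-gg-so-u
SUR=mi - signalled by the affix -gg
RANK=ma - signalled by the affix -so
POLE=lu - signalled by the affix -u
check: luribggsou -> luribggseu
lemma: lurib; SUR=mi; RANK=ma; POLE=lu


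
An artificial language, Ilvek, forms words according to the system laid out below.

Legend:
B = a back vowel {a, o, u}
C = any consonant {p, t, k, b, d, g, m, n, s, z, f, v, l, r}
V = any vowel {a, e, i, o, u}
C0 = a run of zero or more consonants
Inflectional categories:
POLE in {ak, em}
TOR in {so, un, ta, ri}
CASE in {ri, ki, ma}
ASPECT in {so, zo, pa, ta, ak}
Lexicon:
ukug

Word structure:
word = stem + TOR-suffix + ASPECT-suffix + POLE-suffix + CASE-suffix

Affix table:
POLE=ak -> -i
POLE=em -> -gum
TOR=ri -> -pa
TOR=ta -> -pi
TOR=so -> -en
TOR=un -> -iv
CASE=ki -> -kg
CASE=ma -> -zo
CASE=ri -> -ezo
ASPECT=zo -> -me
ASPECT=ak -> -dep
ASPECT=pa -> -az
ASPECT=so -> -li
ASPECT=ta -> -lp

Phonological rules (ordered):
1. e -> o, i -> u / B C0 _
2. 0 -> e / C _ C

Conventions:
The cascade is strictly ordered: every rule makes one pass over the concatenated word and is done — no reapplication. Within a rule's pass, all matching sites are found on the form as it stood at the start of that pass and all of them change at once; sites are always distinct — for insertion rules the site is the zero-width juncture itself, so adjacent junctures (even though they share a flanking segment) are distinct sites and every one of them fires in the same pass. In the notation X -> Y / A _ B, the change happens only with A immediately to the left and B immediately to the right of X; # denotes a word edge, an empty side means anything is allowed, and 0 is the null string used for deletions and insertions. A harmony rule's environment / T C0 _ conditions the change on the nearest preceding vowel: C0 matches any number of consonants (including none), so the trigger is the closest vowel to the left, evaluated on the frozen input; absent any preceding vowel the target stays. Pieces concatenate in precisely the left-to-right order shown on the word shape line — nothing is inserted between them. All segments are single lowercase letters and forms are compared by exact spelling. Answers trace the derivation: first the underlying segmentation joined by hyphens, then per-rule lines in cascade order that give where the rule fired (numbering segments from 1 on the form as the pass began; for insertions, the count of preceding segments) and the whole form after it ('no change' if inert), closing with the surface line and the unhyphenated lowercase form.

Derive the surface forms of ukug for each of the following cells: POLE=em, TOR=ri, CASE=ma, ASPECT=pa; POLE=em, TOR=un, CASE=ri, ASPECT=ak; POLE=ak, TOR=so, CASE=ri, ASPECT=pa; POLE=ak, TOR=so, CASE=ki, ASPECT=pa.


cell POLE=em, TOR=ri, CASE=ma, ASPECT=pa:
underlying: ukug-pa-az-gum-zo
1. e -> o, i -> u / B C0 _: no change
2. 0 -> e / C _ C: inserts after position(s) 4, 8, 11: ukugepaazegumezo
surface: ukugepaazegumezo

cell POLE=em, TOR=un, CASE=ri, ASPECT=ak:
underlying: ukug-iv-dep-gum-ezo
1. e -> o, i -> u / B C0 _: fires at position(s) 5, 13: ukuguvdepgumozo
2. 0 -> e / C _ C: inserts after position(s) 6, 9: ukuguvedepegumozo
surface: ukuguvedepegumozo

cell POLE=ak, TOR=so, CASE=ri, ASPECT=pa:
underlying: ukug-en-az-i-ezo
1. e -> o, i -> u / B C0 _: fires at position(s) 5, 9: ukugonazuezo
2. 0 -> e / C _ C: no change
surface: ukugonazuezo

cell POLE=ak, TOR=so, CASE=ki, ASPECT=pa:
underlying: ukug-en-az-i-kg
1. e -> o, i -> u / B C0 _: fires at position(s) 5, 9: ukugonazukg
2. 0 -> e / C _ C: inserts after position(s) 10: ukugonazukeg
surface: ukugonazukeg
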